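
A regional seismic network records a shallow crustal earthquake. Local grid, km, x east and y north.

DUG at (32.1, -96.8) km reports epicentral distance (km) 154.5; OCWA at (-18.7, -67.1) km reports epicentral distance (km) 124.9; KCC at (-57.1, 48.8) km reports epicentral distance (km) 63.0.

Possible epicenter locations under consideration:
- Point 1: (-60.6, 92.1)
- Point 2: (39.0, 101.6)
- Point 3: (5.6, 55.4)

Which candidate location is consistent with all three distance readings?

Point 3

For each candidate, compare |candidate − station| to the reported distance:
Point 1: residuals DUG 55.9, OCWA 39.7, KCC 19.6 → max 55.9 km
Point 2: residuals DUG 44.0, OCWA 53.4, KCC 46.6 → max 53.4 km
Point 3: residuals DUG 0.0, OCWA 0.0, KCC 0.0 → max 0.0 km
Only Point 3 has all residuals ≈ 0.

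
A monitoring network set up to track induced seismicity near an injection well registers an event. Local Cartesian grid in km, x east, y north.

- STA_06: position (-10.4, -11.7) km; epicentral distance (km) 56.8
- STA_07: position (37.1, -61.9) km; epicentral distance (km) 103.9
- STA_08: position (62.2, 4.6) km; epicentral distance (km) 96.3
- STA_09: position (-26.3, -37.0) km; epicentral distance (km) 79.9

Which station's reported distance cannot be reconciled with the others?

STA_07

Solve using three stations at a time. Using STA_06, STA_08, STA_09 (subtract circle equations pairwise → linear system) gives (x, y) ≈ (-26.2, 43.0).
Distances from that point to each station vs reported:
  STA_06: calculated 56.9 vs reported 56.8 → residual 0.1 km
  STA_07: calculated 122.5 vs reported 103.9 → residual 18.6 km
  STA_08: calculated 96.4 vs reported 96.3 → residual 0.1 km
  STA_09: calculated 80.0 vs reported 79.9 → residual 0.1 km
STA_06, STA_08, STA_09 are mutually consistent (residuals ≈ 0); STA_07 is off by 18.6 km.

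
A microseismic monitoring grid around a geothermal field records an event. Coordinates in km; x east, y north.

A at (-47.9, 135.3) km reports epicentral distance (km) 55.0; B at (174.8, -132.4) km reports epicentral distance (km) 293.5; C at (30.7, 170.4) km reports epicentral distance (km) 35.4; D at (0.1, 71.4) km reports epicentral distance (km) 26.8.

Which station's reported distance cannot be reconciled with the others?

Solve using three stations at a time. Using A, B, D (subtract circle equations pairwise → linear system) gives (x, y) ≈ (-8.1, 97.2).
Distances from that point to each station vs reported:
  A: calculated 55.1 vs reported 55.0 → residual 0.1 km
  B: calculated 293.5 vs reported 293.5 → residual 0.0 km
  C: calculated 82.9 vs reported 35.4 → residual 47.5 km
  D: calculated 27.0 vs reported 26.8 → residual 0.2 km
A, B, D are mutually consistent (residuals ≈ 0); C is off by 47.5 km.

C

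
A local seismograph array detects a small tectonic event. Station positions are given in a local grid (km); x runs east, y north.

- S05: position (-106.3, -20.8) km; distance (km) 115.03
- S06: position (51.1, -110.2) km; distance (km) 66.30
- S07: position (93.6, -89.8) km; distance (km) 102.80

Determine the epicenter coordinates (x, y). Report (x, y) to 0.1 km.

Circle about each station: (x + 106.3)² + (y + 20.8)² = 115.03²; (x − 51.1)² + (y + 110.2)² = 66.30²; (x − 93.6)² + (y + 89.8)² = 102.80².
Subtracting the S05 equation from the S06 and S07 equations removes the quadratic terms:
314.8 x − 178.8 y = 11859.13
399.8 x − 138.0 y = 7756.73
Solving the 2×2 system: x ≈ -8.9, y ≈ -82.0 km.
Check against S05 (with the unrounded x, y): √((x + 106.3)²+(y + 20.8)²) = 115.03 ≈ 115.03 km. ✓

(-8.9, -82.0)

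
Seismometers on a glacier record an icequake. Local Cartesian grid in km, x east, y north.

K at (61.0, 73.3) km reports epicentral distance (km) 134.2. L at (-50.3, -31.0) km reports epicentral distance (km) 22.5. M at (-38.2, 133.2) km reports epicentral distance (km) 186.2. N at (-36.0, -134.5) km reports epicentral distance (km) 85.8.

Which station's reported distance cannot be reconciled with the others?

Solve using three stations at a time. Using L, M, N (subtract circle equations pairwise → linear system) gives (x, y) ≈ (-59.1, -51.8).
Distances from that point to each station vs reported:
  K: calculated 173.5 vs reported 134.2 → residual 39.3 km
  L: calculated 22.6 vs reported 22.5 → residual 0.1 km
  M: calculated 186.2 vs reported 186.2 → residual 0.0 km
  N: calculated 85.8 vs reported 85.8 → residual 0.0 km
L, M, N are mutually consistent (residuals ≈ 0); K is off by 39.3 km.

K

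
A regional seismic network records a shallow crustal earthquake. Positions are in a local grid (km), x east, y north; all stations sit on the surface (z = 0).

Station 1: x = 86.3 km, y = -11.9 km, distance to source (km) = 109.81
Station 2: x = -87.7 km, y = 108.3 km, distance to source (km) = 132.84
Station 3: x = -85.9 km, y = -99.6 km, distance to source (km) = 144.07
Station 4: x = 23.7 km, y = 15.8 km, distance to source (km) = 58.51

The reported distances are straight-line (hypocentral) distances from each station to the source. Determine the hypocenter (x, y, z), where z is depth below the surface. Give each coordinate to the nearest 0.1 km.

(-9.3, 12.5, 48.2)

Each station gives a sphere (x−x_i)² + (y−y_i)² + z² = d_i² (stations at z=0).
Subtracting the Station 1 sphere from Station 2 and Station 3: z² cancels, leaving linear equations in x and y:
-348.0 x + 240.4 y = 6242.65
-344.4 x − 175.4 y = 1011.74
Solving: x ≈ -9.304, y ≈ 12.500 km (keep extra digits for the depth step; rounded: -9.3, 12.5).
Then from the Station 1 sphere: z² = 109.81² − (x − 86.3)² − (y + 11.9)² with x = -9.304, y = 12.500, so z ≈ 48.195 ≈ 48.2 km.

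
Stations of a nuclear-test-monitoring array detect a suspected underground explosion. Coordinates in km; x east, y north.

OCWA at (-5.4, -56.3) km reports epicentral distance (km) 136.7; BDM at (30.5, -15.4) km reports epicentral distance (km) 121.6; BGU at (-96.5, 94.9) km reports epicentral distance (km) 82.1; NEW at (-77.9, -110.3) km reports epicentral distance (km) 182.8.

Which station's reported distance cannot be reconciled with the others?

Solve using three stations at a time. Using OCWA, BDM, NEW (subtract circle equations pairwise → linear system) gives (x, y) ≈ (-55.3, 71.4).
Distances from that point to each station vs reported:
  OCWA: calculated 137.0 vs reported 136.7 → residual 0.3 km
  BDM: calculated 122.0 vs reported 121.6 → residual 0.4 km
  BGU: calculated 47.5 vs reported 82.1 → residual 34.6 km
  NEW: calculated 183.1 vs reported 182.8 → residual 0.3 km
OCWA, BDM, NEW are mutually consistent (residuals ≈ 0); BGU is off by 34.6 km.

BGU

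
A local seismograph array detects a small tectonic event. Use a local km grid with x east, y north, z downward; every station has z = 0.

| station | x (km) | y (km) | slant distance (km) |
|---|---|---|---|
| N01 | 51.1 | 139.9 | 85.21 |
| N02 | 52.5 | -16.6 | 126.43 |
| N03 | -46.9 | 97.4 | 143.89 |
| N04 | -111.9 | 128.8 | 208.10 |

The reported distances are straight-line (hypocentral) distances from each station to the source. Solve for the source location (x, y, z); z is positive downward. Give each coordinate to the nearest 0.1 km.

Each station gives a sphere (x−x_i)² + (y−y_i)² + z² = d_i² (stations at z=0).
Subtracting the N01 sphere from N02 and N03: z² cancels, leaving linear equations in x and y:
2.8 x − 313.0 y = -27875.21
-196.0 x − 85.0 y = -23940.44
Solving: x ≈ 83.200, y ≈ 89.802 km (keep extra digits for the depth step; rounded: 83.2, 89.8).
Then from the N01 sphere: z² = 85.21² − (x − 51.1)² − (y − 139.9)² with x = 83.200, y = 89.802, so z ≈ 60.996 ≈ 61.0 km.

(83.2, 89.8, 61.0)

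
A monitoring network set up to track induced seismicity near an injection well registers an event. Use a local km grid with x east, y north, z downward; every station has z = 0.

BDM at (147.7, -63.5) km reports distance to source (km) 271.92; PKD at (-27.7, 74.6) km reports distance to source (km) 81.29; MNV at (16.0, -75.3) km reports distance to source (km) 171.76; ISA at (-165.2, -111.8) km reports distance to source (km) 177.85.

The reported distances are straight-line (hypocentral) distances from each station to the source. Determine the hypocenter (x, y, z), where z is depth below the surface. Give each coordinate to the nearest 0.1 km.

Each station gives a sphere (x−x_i)² + (y−y_i)² + z² = d_i² (stations at z=0).
Subtracting the BDM sphere from PKD and MNV: z² cancels, leaving linear equations in x and y:
-350.8 x + 276.2 y = 47817.33
-263.4 x − 23.6 y = 24517.54
Solving: x ≈ -97.498, y ≈ 49.295 km (keep extra digits for the depth step; rounded: -97.5, 49.3).
Then from the BDM sphere: z² = 271.92² − (x − 147.7)² − (y + 63.5)² with x = -97.498, y = 49.295, so z ≈ 33.102 ≈ 33.1 km.

(-97.5, 49.3, 33.1)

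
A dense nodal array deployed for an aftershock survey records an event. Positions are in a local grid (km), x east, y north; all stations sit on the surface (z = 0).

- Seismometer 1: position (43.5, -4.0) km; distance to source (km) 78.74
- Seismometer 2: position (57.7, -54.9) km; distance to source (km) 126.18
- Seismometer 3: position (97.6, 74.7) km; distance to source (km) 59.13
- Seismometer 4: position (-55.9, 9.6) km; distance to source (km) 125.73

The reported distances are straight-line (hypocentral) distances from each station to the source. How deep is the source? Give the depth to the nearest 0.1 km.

Each station gives a sphere (x−x_i)² + (y−y_i)² + z² = d_i² (stations at z=0).
Subtracting the Seismometer 1 sphere from Seismometer 2 and Seismometer 3: z² cancels, leaving linear equations in x and y:
28.4 x − 101.8 y = -5286.35
108.2 x + 157.4 y = 15901.23
Solving: x ≈ 50.803, y ≈ 66.102 km (keep extra digits for the depth step; rounded: 50.8, 66.1).
Then from the Seismometer 1 sphere: z² = 78.74² − (x − 43.5)² − (y + 4.0)² with x = 50.803, y = 66.102, so z ≈ 35.105 ≈ 35.1 km.

35.1 km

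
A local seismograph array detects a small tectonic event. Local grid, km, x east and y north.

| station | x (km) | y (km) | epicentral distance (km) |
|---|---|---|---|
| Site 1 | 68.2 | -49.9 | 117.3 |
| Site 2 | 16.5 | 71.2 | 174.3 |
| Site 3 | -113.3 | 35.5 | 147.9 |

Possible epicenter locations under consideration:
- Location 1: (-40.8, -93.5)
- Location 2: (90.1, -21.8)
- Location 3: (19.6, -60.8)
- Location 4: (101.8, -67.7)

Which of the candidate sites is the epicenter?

For each candidate, compare |candidate − station| to the reported distance:
Location 1: residuals Site 1 0.1, Site 2 0.1, Site 3 0.1 → max 0.1 km
Location 2: residuals Site 1 81.7, Site 2 55.7, Site 3 63.4 → max 81.7 km
Location 3: residuals Site 1 67.5, Site 2 42.3, Site 3 16.2 → max 67.5 km
Location 4: residuals Site 1 79.3, Site 2 11.3, Site 3 90.7 → max 90.7 km
Only Location 1 has all residuals ≈ 0.

Location 1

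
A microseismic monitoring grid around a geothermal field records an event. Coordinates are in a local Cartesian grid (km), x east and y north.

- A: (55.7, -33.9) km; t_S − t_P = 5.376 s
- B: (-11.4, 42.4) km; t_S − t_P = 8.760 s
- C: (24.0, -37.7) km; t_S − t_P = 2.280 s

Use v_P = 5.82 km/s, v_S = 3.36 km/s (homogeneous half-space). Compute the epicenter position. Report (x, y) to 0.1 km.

14.6 km east, -22.2 km north

Distance from S−P lag: d = Δt · v_P v_S / (v_P − v_S) = Δt · (5.82·3.36)/(5.82−3.36) ≈ 7.9493·Δt.
So d_A = 42.74, d_B = 69.64, d_C = 18.12 km.
Circle about each station: (x − 55.7)² + (y + 33.9)² = 42.74²; (x + 11.4)² + (y − 42.4)² = 69.64²; (x − 24.0)² + (y + 37.7)² = 18.12².
Subtracting the A equation from the B and C equations removes the quadratic terms:
-134.2 x + 152.6 y = -5347.00
-63.4 x − 7.6 y = -756.04
Solving the 2×2 system: x ≈ 14.6, y ≈ -22.2 km.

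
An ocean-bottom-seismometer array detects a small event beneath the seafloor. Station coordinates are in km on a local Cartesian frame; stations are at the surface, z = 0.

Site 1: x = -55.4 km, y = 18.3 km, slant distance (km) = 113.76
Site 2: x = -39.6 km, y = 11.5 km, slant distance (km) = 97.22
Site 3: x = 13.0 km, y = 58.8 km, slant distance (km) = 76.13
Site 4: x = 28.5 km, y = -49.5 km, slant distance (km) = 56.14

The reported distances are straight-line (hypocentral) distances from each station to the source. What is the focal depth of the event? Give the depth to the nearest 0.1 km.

z ≈ 15.1 km

Each station gives a sphere (x−x_i)² + (y−y_i)² + z² = d_i² (stations at z=0).
Subtracting the Site 1 sphere from Site 2 and Site 3: z² cancels, leaving linear equations in x and y:
31.6 x − 13.6 y = 1785.97
136.8 x + 81.0 y = 7367.95
Solving: x ≈ 55.399, y ≈ -2.600 km (keep extra digits for the depth step; rounded: 55.4, -2.6).
Then from the Site 1 sphere: z² = 113.76² − (x + 55.4)² − (y − 18.3)² with x = 55.399, y = -2.600, so z ≈ 15.103 ≈ 15.1 km.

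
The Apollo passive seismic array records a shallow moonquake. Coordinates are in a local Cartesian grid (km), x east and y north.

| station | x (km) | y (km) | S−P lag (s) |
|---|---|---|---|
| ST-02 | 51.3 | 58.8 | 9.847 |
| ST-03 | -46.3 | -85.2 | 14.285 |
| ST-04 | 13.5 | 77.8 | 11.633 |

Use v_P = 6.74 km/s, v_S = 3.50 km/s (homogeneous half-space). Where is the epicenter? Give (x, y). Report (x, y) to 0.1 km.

21.7 km east, -6.5 km north

Distance from S−P lag: d = Δt · v_P v_S / (v_P − v_S) = Δt · (6.74·3.50)/(6.74−3.50) ≈ 7.2809·Δt.
So d_ST-02 = 71.69, d_ST-03 = 104.01, d_ST-04 = 84.70 km.
Circle about each station: (x − 51.3)² + (y − 58.8)² = 71.69²; (x + 46.3)² + (y + 85.2)² = 104.01²; (x − 13.5)² + (y − 77.8)² = 84.70².
Subtracting pairs of circle equations eliminates x²+y² and gives linear equations (the radical axes):
-195.2 x − 288.0 y = -2365.02
-75.6 x + 38.0 y = -1888.67
Solving the 2×2 system: x ≈ 21.7, y ≈ -6.5 km.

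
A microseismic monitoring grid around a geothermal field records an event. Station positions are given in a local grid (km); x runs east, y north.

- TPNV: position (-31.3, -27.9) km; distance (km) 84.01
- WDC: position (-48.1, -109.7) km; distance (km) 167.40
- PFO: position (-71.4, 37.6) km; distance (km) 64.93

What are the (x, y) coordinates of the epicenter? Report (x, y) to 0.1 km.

Circle about each station: (x + 31.3)² + (y + 27.9)² = 84.01²; (x + 48.1)² + (y + 109.7)² = 167.40²; (x + 71.4)² + (y − 37.6)² = 64.93².
Subtracting the TPNV equation from the WDC and PFO equations removes the quadratic terms:
-33.6 x − 163.6 y = -8375.48
-80.2 x + 131.0 y = 7595.40
Solving the 2×2 system: x ≈ -8.3, y ≈ 52.9 km.

-8.3 km east, 52.9 km north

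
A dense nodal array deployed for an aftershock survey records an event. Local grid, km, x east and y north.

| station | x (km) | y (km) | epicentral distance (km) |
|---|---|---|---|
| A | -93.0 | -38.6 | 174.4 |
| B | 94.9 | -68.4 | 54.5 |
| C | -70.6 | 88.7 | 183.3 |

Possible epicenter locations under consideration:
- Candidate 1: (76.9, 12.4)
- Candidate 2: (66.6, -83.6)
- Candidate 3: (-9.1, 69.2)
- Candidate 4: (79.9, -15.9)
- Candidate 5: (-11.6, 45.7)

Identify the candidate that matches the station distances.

For each candidate, compare |candidate − station| to the reported distance:
Candidate 1: residuals A 3.0, B 28.3, C 17.2 → max 28.3 km
Candidate 2: residuals A 8.6, B 22.4, C 37.0 → max 37.0 km
Candidate 3: residuals A 37.8, B 118.0, C 118.8 → max 118.8 km
Candidate 4: residuals A 0.0, B 0.1, C 0.0 → max 0.1 km
Candidate 5: residuals A 57.2, B 101.6, C 110.3 → max 110.3 km
Only Candidate 4 has all residuals ≈ 0.

Candidate 4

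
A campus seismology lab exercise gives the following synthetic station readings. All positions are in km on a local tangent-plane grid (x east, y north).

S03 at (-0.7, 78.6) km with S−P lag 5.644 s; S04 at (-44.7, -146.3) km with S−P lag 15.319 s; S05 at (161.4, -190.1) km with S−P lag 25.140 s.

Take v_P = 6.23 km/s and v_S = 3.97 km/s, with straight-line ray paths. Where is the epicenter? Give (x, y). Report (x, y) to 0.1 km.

(-17.3, 19.1)

Distance from S−P lag: d = Δt · v_P v_S / (v_P − v_S) = Δt · (6.23·3.97)/(6.23−3.97) ≈ 10.9438·Δt.
So d_S03 = 61.77, d_S04 = 167.65, d_S05 = 275.13 km.
Circle about each station: (x + 0.7)² + (y − 78.6)² = 61.77²; (x + 44.7)² + (y + 146.3)² = 167.65²; (x − 161.4)² + (y + 190.1)² = 275.13².
Subtracting the S03 equation from the S04 and S05 equations removes the quadratic terms:
-88.0 x − 449.8 y = -7067.66
324.2 x − 537.4 y = -15871.46
Solving the 2×2 system: x ≈ -17.3, y ≈ 19.1 km.
Check against S03 (with the unrounded x, y): √((x + 0.7)²+(y − 78.6)²) = 61.77 ≈ 61.77 km. ✓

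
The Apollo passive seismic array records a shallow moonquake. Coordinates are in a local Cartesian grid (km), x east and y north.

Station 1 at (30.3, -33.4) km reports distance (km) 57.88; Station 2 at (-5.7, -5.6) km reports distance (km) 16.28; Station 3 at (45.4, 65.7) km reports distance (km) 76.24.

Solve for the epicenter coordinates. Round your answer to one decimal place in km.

-7.3 km east, 10.6 km north

Circle about each station: (x − 30.3)² + (y + 33.4)² = 57.88²; (x + 5.7)² + (y + 5.6)² = 16.28²; (x − 45.4)² + (y − 65.7)² = 76.24².
Subtracting pairs of circle equations eliminates x²+y² and gives linear equations (the radical axes):
-72.0 x + 55.6 y = 1115.26
30.2 x + 198.2 y = 1881.56
Solving the 2×2 system: x ≈ -7.3, y ≈ 10.6 km.
Check against Station 1 (with the unrounded x, y): √((x − 30.3)²+(y + 33.4)²) = 57.88 ≈ 57.88 km. ✓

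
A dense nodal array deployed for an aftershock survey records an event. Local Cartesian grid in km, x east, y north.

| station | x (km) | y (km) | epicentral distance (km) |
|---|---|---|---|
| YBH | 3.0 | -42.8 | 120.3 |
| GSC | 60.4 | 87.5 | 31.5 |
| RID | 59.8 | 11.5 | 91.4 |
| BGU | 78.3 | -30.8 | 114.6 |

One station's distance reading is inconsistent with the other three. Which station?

RID

Solve using three stations at a time. Using YBH, GSC, BGU (subtract circle equations pairwise → linear system) gives (x, y) ≈ (31.9, 74.0).
Distances from that point to each station vs reported:
  YBH: calculated 120.3 vs reported 120.3 → residual 0.0 km
  GSC: calculated 31.6 vs reported 31.5 → residual 0.1 km
  RID: calculated 68.4 vs reported 91.4 → residual 23.0 km
  BGU: calculated 114.6 vs reported 114.6 → residual 0.0 km
YBH, GSC, BGU are mutually consistent (residuals ≈ 0); RID is off by 23.0 km.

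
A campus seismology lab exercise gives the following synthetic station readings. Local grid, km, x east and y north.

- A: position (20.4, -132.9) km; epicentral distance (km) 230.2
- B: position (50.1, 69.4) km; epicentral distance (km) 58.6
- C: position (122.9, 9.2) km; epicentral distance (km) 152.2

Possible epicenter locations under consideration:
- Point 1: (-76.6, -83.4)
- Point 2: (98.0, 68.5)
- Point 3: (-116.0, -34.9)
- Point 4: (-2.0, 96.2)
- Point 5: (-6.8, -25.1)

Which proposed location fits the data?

Point 4

For each candidate, compare |candidate − station| to the reported distance:
Point 1: residuals A 121.3, B 139.9, C 67.7 → max 139.9 km
Point 2: residuals A 14.4, B 10.7, C 87.9 → max 87.9 km
Point 3: residuals A 62.2, B 137.5, C 90.7 → max 137.5 km
Point 4: residuals A 0.0, B 0.0, C 0.0 → max 0.0 km
Point 5: residuals A 119.0, B 51.7, C 18.0 → max 119.0 km
Only Point 4 has all residuals ≈ 0.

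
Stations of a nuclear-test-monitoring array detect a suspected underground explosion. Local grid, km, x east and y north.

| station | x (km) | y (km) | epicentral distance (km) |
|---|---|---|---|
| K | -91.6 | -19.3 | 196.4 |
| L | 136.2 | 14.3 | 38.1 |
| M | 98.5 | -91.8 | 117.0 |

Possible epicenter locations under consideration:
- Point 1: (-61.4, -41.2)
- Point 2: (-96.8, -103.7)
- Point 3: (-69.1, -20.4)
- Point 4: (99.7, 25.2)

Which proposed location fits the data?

Point 4

For each candidate, compare |candidate − station| to the reported distance:
Point 1: residuals K 159.1, L 167.1, M 50.7 → max 167.1 km
Point 2: residuals K 111.8, L 223.1, M 78.7 → max 223.1 km
Point 3: residuals K 173.9, L 170.1, M 65.2 → max 173.9 km
Point 4: residuals K 0.0, L 0.0, M 0.0 → max 0.0 km
Only Point 4 has all residuals ≈ 0.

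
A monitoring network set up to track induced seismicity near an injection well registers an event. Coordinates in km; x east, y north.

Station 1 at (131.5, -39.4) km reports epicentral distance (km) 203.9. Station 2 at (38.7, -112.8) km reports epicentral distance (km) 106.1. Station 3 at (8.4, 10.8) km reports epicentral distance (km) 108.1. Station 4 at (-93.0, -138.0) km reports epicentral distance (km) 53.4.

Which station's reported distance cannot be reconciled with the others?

Solve using three stations at a time. Using Station 1, Station 2, Station 4 (subtract circle equations pairwise → linear system) gives (x, y) ≈ (-65.4, -92.4).
Distances from that point to each station vs reported:
  Station 1: calculated 203.9 vs reported 203.9 → residual 0.0 km
  Station 2: calculated 106.1 vs reported 106.1 → residual 0.0 km
  Station 3: calculated 126.8 vs reported 108.1 → residual 18.7 km
  Station 4: calculated 53.3 vs reported 53.4 → residual 0.1 km
Station 1, Station 2, Station 4 are mutually consistent (residuals ≈ 0); Station 3 is off by 18.7 km.

Station 3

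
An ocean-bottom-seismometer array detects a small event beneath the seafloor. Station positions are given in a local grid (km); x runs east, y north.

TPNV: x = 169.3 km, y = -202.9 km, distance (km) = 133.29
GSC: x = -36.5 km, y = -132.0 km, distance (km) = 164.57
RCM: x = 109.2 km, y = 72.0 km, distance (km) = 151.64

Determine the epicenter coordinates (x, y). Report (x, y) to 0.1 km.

119.4 km east, -79.3 km north

Circle about each station: (x − 169.3)² + (y + 202.9)² = 133.29²; (x + 36.5)² + (y + 132.0)² = 164.57²; (x − 109.2)² + (y − 72.0)² = 151.64².
Subtracting the TPNV equation from the GSC and RCM equations removes the quadratic terms:
-411.6 x + 141.8 y = -60391.71
-120.2 x + 549.8 y = -57950.73
Solving the 2×2 system: x ≈ 119.4, y ≈ -79.3 km.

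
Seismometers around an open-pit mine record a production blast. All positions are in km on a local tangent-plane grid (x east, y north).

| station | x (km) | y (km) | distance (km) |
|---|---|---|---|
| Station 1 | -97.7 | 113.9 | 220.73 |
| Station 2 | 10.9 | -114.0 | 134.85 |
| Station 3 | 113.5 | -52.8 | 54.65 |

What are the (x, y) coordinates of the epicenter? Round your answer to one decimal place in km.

x ≈ 88.9 km, y ≈ -4.0 km

Circle about each station: (x + 97.7)² + (y − 113.9)² = 220.73²; (x − 10.9)² + (y + 114.0)² = 134.85²; (x − 113.5)² + (y + 52.8)² = 54.65².
Subtracting pairs of circle equations eliminates x²+y² and gives linear equations (the radical axes):
217.2 x − 455.8 y = 21133.52
422.4 x − 333.4 y = 38886.70
Solving the 2×2 system: x ≈ 88.9, y ≈ -4.0 km.
Check against Station 1 (with the unrounded x, y): √((x + 97.7)²+(y − 113.9)²) = 220.73 ≈ 220.73 km. ✓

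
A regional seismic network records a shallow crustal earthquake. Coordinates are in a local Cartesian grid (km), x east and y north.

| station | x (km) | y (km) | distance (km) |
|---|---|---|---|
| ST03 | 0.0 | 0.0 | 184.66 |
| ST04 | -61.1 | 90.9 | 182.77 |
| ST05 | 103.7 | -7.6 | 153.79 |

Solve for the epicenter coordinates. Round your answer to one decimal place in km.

(113.2, 145.9)

Circle about each station: x² + y² = 184.66²; (x + 61.1)² + (y − 90.9)² = 182.77²; (x − 103.7)² + (y + 7.6)² = 153.79².
Subtracting the ST03 equation from the ST04 and ST05 equations removes the quadratic terms:
-122.2 x + 181.8 y = 12690.46
207.4 x − 15.2 y = 21259.40
Solving the 2×2 system: x ≈ 113.2, y ≈ 145.9 km.
Check against ST03 (with the unrounded x, y): √(x²+y²) = 184.66 ≈ 184.66 km. ✓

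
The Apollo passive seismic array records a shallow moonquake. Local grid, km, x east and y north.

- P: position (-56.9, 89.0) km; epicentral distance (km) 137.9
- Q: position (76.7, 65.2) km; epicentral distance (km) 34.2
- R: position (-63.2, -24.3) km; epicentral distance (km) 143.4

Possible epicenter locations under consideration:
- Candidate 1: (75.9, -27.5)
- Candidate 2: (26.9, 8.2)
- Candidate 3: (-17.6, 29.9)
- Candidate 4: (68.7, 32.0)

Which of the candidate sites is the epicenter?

Candidate 4

For each candidate, compare |candidate − station| to the reported distance:
Candidate 1: residuals P 38.8, Q 58.5, R 4.3 → max 58.5 km
Candidate 2: residuals P 21.5, Q 41.5, R 47.6 → max 47.6 km
Candidate 3: residuals P 66.9, Q 66.5, R 72.6 → max 72.6 km
Candidate 4: residuals P 0.0, Q 0.0, R 0.0 → max 0.0 km
Only Candidate 4 has all residuals ≈ 0.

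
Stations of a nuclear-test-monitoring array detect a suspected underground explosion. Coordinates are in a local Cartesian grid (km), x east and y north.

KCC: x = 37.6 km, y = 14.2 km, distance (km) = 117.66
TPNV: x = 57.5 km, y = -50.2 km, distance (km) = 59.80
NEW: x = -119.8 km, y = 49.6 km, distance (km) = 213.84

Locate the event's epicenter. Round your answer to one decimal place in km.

Circle about each station: (x − 37.6)² + (y − 14.2)² = 117.66²; (x − 57.5)² + (y + 50.2)² = 59.80²; (x + 119.8)² + (y − 49.6)² = 213.84².
Subtracting the KCC equation from the TPNV and NEW equations removes the quadratic terms:
39.8 x − 128.8 y = 14478.73
-314.8 x + 70.8 y = -16686.87
Solving the 2×2 system: x ≈ 29.8, y ≈ -103.2 km.

x ≈ 29.8 km, y ≈ -103.2 km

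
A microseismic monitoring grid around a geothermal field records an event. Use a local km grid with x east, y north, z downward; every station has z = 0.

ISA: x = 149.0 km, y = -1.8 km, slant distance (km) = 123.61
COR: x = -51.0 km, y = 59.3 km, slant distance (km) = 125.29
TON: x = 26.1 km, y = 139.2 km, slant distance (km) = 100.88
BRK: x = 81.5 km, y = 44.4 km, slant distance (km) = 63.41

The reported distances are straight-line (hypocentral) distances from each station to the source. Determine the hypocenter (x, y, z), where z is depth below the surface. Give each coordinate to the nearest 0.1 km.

Each station gives a sphere (x−x_i)² + (y−y_i)² + z² = d_i² (stations at z=0).
Subtracting the ISA sphere from COR and TON: z² cancels, leaving linear equations in x and y:
-400.0 x + 122.2 y = -16504.90
-245.8 x + 282.0 y = 2956.27
Solving: x ≈ 60.602, y ≈ 63.306 km (keep extra digits for the depth step; rounded: 60.6, 63.3).
Then from the ISA sphere: z² = 123.61² − (x − 149.0)² − (y + 1.8)² with x = 60.602, y = 63.306, so z ≈ 56.802 ≈ 56.8 km.

x ≈ 60.6 km, y ≈ 63.3 km, depth ≈ 56.8 km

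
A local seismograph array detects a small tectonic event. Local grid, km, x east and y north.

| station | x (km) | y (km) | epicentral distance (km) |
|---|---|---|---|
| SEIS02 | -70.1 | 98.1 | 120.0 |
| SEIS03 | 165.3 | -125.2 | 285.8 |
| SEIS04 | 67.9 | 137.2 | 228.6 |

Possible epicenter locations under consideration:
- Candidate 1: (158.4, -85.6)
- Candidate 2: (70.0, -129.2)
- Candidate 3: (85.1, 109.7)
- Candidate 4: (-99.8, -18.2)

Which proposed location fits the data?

Candidate 4

For each candidate, compare |candidate − station| to the reported distance:
Candidate 1: residuals SEIS02 173.2, SEIS03 245.6, SEIS04 11.9 → max 245.6 km
Candidate 2: residuals SEIS02 147.0, SEIS03 190.4, SEIS04 37.8 → max 190.4 km
Candidate 3: residuals SEIS02 35.6, SEIS03 37.6, SEIS04 196.2 → max 196.2 km
Candidate 4: residuals SEIS02 0.0, SEIS03 0.1, SEIS04 0.0 → max 0.1 km
Only Candidate 4 has all residuals ≈ 0.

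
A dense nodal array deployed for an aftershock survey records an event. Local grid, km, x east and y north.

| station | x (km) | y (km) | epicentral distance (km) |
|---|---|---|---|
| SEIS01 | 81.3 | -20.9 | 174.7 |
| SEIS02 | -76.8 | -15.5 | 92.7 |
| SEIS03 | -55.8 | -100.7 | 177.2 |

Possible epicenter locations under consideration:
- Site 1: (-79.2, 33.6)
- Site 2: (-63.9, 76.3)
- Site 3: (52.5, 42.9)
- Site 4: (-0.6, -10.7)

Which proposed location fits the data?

For each candidate, compare |candidate − station| to the reported distance:
Site 1: residuals SEIS01 5.2, SEIS02 43.5, SEIS03 40.9 → max 43.5 km
Site 2: residuals SEIS01 0.0, SEIS02 0.0, SEIS03 0.0 → max 0.0 km
Site 3: residuals SEIS01 104.7, SEIS02 49.2, SEIS03 2.7 → max 104.7 km
Site 4: residuals SEIS01 92.2, SEIS02 16.3, SEIS03 71.6 → max 92.2 km
Only Site 2 has all residuals ≈ 0.

Site 2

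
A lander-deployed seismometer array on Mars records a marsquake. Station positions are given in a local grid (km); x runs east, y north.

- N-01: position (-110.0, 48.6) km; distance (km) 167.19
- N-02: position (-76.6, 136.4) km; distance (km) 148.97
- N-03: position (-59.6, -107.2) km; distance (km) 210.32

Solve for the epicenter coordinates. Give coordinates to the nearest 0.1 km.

(56.0, 68.5)

Circle about each station: (x + 110.0)² + (y − 48.6)² = 167.19²; (x + 76.6)² + (y − 136.4)² = 148.97²; (x + 59.6)² + (y + 107.2)² = 210.32².
Subtracting pairs of circle equations eliminates x²+y² and gives linear equations (the radical axes):
66.8 x + 175.6 y = 15771.00
100.8 x − 311.6 y = -15699.97
Solving the 2×2 system: x ≈ 56.0, y ≈ 68.5 km.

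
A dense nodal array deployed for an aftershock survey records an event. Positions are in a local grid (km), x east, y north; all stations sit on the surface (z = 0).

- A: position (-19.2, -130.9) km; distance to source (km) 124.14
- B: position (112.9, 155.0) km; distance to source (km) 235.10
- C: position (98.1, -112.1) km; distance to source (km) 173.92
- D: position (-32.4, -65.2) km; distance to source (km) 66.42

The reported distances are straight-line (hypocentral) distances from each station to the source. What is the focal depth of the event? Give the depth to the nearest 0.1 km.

depth ≈ 45.3 km

Each station gives a sphere (x−x_i)² + (y−y_i)² + z² = d_i² (stations at z=0).
Subtracting the A sphere from B and C: z² cancels, leaving linear equations in x and y:
264.2 x + 571.8 y = -20593.31
234.6 x + 37.6 y = -10150.86
Solving: x ≈ -40.495, y ≈ -17.304 km (keep extra digits for the depth step; rounded: -40.5, -17.3).
Then from the A sphere: z² = 124.14² − (x + 19.2)² − (y + 130.9)² with x = -40.495, y = -17.304, so z ≈ 45.312 ≈ 45.3 km.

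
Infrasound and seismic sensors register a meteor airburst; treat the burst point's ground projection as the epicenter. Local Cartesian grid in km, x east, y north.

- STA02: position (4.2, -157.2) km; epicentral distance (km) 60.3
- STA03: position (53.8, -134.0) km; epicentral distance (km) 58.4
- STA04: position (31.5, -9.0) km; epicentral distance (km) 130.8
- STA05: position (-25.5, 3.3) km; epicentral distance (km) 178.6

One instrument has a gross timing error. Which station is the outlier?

Solve using three stations at a time. Using STA03, STA04, STA05 (subtract circle equations pairwise → linear system) gives (x, y) ≈ (108.6, -114.5).
Distances from that point to each station vs reported:
  STA02: calculated 112.8 vs reported 60.3 → residual 52.5 km
  STA03: calculated 58.2 vs reported 58.4 → residual 0.2 km
  STA04: calculated 130.7 vs reported 130.8 → residual 0.1 km
  STA05: calculated 178.5 vs reported 178.6 → residual 0.1 km
STA03, STA04, STA05 are mutually consistent (residuals ≈ 0); STA02 is off by 52.5 km.

STA02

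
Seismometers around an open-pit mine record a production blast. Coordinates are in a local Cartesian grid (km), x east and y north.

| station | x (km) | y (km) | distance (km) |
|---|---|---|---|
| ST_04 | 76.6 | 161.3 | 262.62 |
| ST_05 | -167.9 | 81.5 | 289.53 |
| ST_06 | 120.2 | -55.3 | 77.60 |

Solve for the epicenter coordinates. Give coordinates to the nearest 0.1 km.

Circle about each station: (x − 76.6)² + (y − 161.3)² = 262.62²; (x + 167.9)² + (y − 81.5)² = 289.53²; (x − 120.2)² + (y + 55.3)² = 77.60².
Subtracting pairs of circle equations eliminates x²+y² and gives linear equations (the radical axes):
-489.0 x − 159.6 y = -11910.95
87.2 x − 433.2 y = 48568.38
Solving the 2×2 system: x ≈ 57.2, y ≈ -100.6 km.
Check against ST_04 (with the unrounded x, y): √((x − 76.6)²+(y − 161.3)²) = 262.62 ≈ 262.62 km. ✓

x ≈ 57.2 km, y ≈ -100.6 km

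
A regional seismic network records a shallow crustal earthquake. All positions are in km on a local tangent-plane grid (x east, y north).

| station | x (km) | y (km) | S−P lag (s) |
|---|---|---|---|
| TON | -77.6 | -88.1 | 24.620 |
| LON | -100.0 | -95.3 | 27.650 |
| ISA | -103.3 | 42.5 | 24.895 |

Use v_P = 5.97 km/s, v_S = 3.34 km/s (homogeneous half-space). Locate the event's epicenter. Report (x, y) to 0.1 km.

82.3 km east, 8.2 km north

Distance from S−P lag: d = Δt · v_P v_S / (v_P − v_S) = Δt · (5.97·3.34)/(5.97−3.34) ≈ 7.5817·Δt.
So d_TON = 186.66, d_LON = 209.63, d_ISA = 188.75 km.
Circle about each station: (x + 77.6)² + (y + 88.1)² = 186.66²; (x + 100.0)² + (y + 95.3)² = 209.63²; (x + 103.3)² + (y − 42.5)² = 188.75².
Subtracting the TON equation from the LON and ISA equations removes the quadratic terms:
-44.8 x − 14.4 y = -3804.06
-51.4 x + 261.2 y = -2090.84
Solving the 2×2 system: x ≈ 82.3, y ≈ 8.2 km.
Check against TON (with the unrounded x, y): √((x + 77.6)²+(y + 88.1)²) = 186.64 ≈ 186.66 km. ✓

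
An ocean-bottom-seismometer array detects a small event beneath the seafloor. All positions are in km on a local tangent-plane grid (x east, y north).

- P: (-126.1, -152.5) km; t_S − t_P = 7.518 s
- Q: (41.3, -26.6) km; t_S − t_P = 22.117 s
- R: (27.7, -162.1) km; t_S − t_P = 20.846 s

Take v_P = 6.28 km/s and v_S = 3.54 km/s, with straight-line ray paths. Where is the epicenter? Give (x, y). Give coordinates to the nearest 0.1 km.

Distance from S−P lag: d = Δt · v_P v_S / (v_P − v_S) = Δt · (6.28·3.54)/(6.28−3.54) ≈ 8.1136·Δt.
So d_P = 61.00, d_Q = 179.45, d_R = 169.14 km.
Circle about each station: (x + 126.1)² + (y + 152.5)² = 61.00²; (x − 41.3)² + (y + 26.6)² = 179.45²; (x − 27.7)² + (y + 162.1)² = 169.14².
Subtracting the P equation from the Q and R equations removes the quadratic terms:
334.8 x + 251.8 y = -65225.51
307.6 x − 19.2 y = -37001.10
Solving the 2×2 system: x ≈ -126.0, y ≈ -91.5 km.
Check against P (with the unrounded x, y): √((x + 126.1)²+(y + 152.5)²) = 61.00 ≈ 61.00 km. ✓

-126.0 km east, -91.5 km north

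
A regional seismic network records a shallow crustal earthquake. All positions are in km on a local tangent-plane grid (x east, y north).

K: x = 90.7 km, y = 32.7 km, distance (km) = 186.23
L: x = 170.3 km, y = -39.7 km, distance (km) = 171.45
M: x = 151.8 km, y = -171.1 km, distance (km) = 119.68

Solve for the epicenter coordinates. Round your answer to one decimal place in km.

x ≈ 35.0 km, y ≈ -145.0 km

Circle about each station: (x − 90.7)² + (y − 32.7)² = 186.23²; (x − 170.3)² + (y + 39.7)² = 171.45²; (x − 151.8)² + (y + 171.1)² = 119.68².
Subtracting the K equation from the L and M equations removes the quadratic terms:
159.2 x − 144.8 y = 26568.91
122.2 x − 407.6 y = 63380.98
Solving the 2×2 system: x ≈ 35.0, y ≈ -145.0 km.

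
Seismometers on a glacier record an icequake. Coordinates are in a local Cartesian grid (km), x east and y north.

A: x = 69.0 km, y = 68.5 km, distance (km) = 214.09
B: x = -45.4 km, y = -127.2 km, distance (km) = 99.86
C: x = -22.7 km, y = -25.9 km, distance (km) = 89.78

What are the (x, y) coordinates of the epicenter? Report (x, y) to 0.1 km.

Circle about each station: (x − 69.0)² + (y − 68.5)² = 214.09²; (x + 45.4)² + (y + 127.2)² = 99.86²; (x + 22.7)² + (y + 25.9)² = 89.78².
Subtracting pairs of circle equations eliminates x²+y² and gives linear equations (the radical axes):
-228.8 x − 391.4 y = 44650.26
-183.4 x − 188.8 y = 29506.93
Solving the 2×2 system: x ≈ -109.1, y ≈ -50.3 km.

(-109.1, -50.3)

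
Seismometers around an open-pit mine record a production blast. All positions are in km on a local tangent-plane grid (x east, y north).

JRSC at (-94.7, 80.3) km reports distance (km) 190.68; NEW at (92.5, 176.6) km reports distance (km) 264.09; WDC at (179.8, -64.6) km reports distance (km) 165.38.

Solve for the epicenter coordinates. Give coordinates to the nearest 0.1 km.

Circle about each station: (x + 94.7)² + (y − 80.3)² = 190.68²; (x − 92.5)² + (y − 176.6)² = 264.09²; (x − 179.8)² + (y + 64.6)² = 165.38².
Subtracting pairs of circle equations eliminates x²+y² and gives linear equations (the radical axes):
374.4 x + 192.6 y = -9057.04
549.0 x − 289.8 y = 30093.34
Solving the 2×2 system: x ≈ 14.8, y ≈ -75.8 km.
Check against JRSC (with the unrounded x, y): √((x + 94.7)²+(y − 80.3)²) = 190.68 ≈ 190.68 km. ✓

x ≈ 14.8 km, y ≈ -75.8 km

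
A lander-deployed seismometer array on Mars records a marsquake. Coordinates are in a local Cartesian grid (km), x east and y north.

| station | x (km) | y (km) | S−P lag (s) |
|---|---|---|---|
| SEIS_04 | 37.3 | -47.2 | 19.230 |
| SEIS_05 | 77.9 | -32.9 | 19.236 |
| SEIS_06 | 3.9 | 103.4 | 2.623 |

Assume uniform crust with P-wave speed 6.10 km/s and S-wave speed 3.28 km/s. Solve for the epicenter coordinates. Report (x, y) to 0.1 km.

Distance from S−P lag: d = Δt · v_P v_S / (v_P − v_S) = Δt · (6.10·3.28)/(6.10−3.28) ≈ 7.0950·Δt.
So d_SEIS_04 = 136.44, d_SEIS_05 = 136.48, d_SEIS_06 = 18.61 km.
Circle about each station: (x − 37.3)² + (y + 47.2)² = 136.44²; (x − 77.9)² + (y + 32.9)² = 136.48²; (x − 3.9)² + (y − 103.4)² = 18.61².
Subtracting the SEIS_04 equation from the SEIS_05 and SEIS_06 equations removes the quadratic terms:
81.2 x + 28.6 y = 3520.77
-66.8 x + 301.2 y = 25357.18
Solving the 2×2 system: x ≈ 12.7, y ≈ 87.0 km.
Check against SEIS_04 (with the unrounded x, y): √((x − 37.3)²+(y + 47.2)²) = 136.44 ≈ 136.44 km. ✓

12.7 km east, 87.0 km north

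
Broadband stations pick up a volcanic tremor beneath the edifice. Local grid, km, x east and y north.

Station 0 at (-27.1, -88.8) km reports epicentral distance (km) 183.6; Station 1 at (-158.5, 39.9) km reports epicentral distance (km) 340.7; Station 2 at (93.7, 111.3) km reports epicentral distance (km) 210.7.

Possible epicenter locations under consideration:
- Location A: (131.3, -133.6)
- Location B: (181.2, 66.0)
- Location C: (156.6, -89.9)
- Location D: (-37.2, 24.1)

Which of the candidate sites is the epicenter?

Location C

For each candidate, compare |candidate − station| to the reported distance:
Location A: residuals Station 0 19.0, Station 1 2.9, Station 2 37.1 → max 37.1 km
Location B: residuals Station 0 75.9, Station 1 0.0, Station 2 112.2 → max 112.2 km
Location C: residuals Station 0 0.1, Station 1 0.1, Station 2 0.1 → max 0.1 km
Location D: residuals Station 0 70.2, Station 1 218.4, Station 2 53.4 → max 218.4 km
Only Location C has all residuals ≈ 0.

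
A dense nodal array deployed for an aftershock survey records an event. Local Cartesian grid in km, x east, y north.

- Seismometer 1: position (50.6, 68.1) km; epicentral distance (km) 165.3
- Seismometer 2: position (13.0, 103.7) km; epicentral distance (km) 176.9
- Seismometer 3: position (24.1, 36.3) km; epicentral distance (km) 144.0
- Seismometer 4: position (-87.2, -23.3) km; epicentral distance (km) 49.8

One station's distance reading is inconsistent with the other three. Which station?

Solve using three stations at a time. Using Seismometer 1, Seismometer 2, Seismometer 4 (subtract circle equations pairwise → linear system) gives (x, y) ≈ (-53.7, -60.1).
Distances from that point to each station vs reported:
  Seismometer 1: calculated 165.3 vs reported 165.3 → residual 0.0 km
  Seismometer 2: calculated 176.9 vs reported 176.9 → residual 0.0 km
  Seismometer 3: calculated 123.9 vs reported 144.0 → residual 20.1 km
  Seismometer 4: calculated 49.8 vs reported 49.8 → residual 0.0 km
Seismometer 1, Seismometer 2, Seismometer 4 are mutually consistent (residuals ≈ 0); Seismometer 3 is off by 20.1 km.

Seismometer 3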